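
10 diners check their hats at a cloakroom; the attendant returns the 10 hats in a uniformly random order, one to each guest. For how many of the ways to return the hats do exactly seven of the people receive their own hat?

240

Choose which 7 of the 10 are fixed: C(10,7) = 120.
The remaining 3 must be deranged: !3 = 2.
Total: 120 × 2 = 240.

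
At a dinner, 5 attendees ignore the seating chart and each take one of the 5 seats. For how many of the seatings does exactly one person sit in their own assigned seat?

45

Choose which one of the 5 is fixed: C(5,1) = 5.
The remaining 4 must be deranged: !4 = 9.
Total: 5 × 9 = 45.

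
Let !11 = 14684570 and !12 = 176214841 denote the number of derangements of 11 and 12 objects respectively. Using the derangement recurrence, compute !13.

2290792932

!13 = (13-1)·(!12 + !11) = 12·(176214841 + 14684570) = 12·190899411 = 2290792932.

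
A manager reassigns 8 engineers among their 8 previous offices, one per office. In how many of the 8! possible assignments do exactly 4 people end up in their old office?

Choose which 4 of the 8 are fixed: C(8,4) = 70.
The remaining 4 must be deranged: !4 = 9.
Total: 70 × 9 = 630.

630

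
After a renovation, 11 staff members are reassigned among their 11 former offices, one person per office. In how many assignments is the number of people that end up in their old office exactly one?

14684571

Pick the single fixed position: C(11,1) = 11 ways.
The other 10 form a derangement: !10 = 1334961.
Total: 11 × 1334961 = 14684571.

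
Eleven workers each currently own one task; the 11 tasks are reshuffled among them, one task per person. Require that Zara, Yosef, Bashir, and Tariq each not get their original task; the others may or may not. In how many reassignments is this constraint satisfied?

27422640

Inclusion-exclusion on the 4 forbidden self-matches:
Σ_{j=0}^{4} (-1)^j C(4,j)(11-j)!
= C(4,0)·11! - C(4,1)·10! + C(4,2)·9! - C(4,3)·8! + C(4,4)·7!
= 39916800 - 14515200 + 2177280 - 161280 + 5040
= 27422640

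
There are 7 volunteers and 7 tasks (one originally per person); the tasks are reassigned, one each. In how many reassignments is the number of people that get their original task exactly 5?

Pick the 5 fixed positions: C(7,5) = 21 ways.
The other 2 form a derangement: !2 = 1.
Total: 21 × 1 = 21.

21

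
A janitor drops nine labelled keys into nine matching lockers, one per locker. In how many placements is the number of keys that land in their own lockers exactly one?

133497

Choose which one of the 9 is fixed: C(9,1) = 9.
The other 8 form a derangement: !8 = 14833.
Total: 9 × 14833 = 133497.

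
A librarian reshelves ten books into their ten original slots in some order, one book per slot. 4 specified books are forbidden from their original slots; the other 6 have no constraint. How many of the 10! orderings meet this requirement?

2399760

Inclusion-exclusion on the 4 forbidden self-matches:
Σ_{j=0}^{4} (-1)^j C(4,j)(10-j)!
= C(4,0)·10! - C(4,1)·9! + C(4,2)·8! - C(4,3)·7! + C(4,4)·6!
= 3628800 - 1451520 + 241920 - 20160 + 720
= 2399760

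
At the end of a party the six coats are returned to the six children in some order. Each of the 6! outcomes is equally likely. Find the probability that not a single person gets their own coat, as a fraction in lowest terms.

53/144

Favorable outcomes: !6 = 265.
Total outcomes: 6! = 720.
Probability = 265/720 = 53/144.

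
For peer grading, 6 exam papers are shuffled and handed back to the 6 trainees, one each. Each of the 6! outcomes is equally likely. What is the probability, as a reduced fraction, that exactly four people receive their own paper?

Favorable outcomes: C(6,4)·!2 = 15·1 = 15.
Total outcomes: 6! = 720.
Probability = 15/720 = 1/48.

1/48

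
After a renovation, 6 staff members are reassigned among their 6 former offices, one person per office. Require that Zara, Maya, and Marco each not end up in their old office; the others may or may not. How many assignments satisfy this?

426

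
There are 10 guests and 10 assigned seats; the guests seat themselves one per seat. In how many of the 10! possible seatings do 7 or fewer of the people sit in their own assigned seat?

3628754

Sum C(10,i)·!(10-i) for i = 0..7:
  i=0: C(10,0)·!10 = 1·1334961 = 1334961
  i=1: C(10,1)·!9 = 10·133496 = 1334960
  i=2: C(10,2)·!8 = 45·14833 = 667485
  i=3: C(10,3)·!7 = 120·1854 = 222480
  i=4: C(10,4)·!6 = 210·265 = 55650
  i=5: C(10,5)·!5 = 252·44 = 11088
  i=6: C(10,6)·!4 = 210·9 = 1890
  i=7: C(10,7)·!3 = 120·2 = 240
Total = 3628754.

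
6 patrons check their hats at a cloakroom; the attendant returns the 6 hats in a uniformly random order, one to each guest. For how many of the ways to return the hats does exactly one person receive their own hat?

264

Choose which one of the 6 is fixed: C(6,1) = 6.
The remaining 5 must be deranged: !5 = 44.
Total: 6 × 44 = 264.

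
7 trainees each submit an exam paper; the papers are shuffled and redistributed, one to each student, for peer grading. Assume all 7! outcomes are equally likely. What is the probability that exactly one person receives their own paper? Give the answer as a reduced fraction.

53/144

Favorable outcomes: C(7,1)·!6 = 7·265 = 1855.
Total outcomes: 7! = 5040.
Probability = 1855/5040 = 53/144.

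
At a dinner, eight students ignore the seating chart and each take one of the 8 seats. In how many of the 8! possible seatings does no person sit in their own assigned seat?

!8 = 8! · Σ_{k=0}^{8} (-1)^k/k!
= 8! - 8!/1! + 8!/2! - 8!/3! + 8!/4! - 8!/5! + 8!/6! - 8!/7! + 8!/8!
= 40320 - 40320 + 20160 - 6720 + 1680 - 336 + 56 - 8 + 1
= 14833

14833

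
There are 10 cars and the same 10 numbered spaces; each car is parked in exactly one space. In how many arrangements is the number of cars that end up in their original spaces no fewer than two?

958879

# with exactly i fixed is C(10,i)·!(10-i); sum over i=2..10:
  i=2: C(10,2)·!8 = 45·14833 = 667485
  i=3: C(10,3)·!7 = 120·1854 = 222480
  i=4: C(10,4)·!6 = 210·265 = 55650
  i=5: C(10,5)·!5 = 252·44 = 11088
  i=6: C(10,6)·!4 = 210·9 = 1890
  i=7: C(10,7)·!3 = 120·2 = 240
  i=8: C(10,8)·!2 = 45·1 = 45
  i=9: C(10,9)·!1 = 10·0 = 0
  i=10: C(10,10)·!0 = 1·1 = 1
Total = 958879.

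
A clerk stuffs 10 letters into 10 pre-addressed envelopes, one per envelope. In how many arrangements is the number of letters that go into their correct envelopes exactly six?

1890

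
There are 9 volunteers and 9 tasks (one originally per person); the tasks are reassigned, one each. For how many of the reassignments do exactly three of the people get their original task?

22260

Pick the 3 fixed positions: C(9,3) = 84 ways.
The remaining 6 must be deranged: !6 = 265.
Total: 84 × 265 = 22260.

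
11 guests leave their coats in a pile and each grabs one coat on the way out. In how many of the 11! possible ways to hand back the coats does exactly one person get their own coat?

14684571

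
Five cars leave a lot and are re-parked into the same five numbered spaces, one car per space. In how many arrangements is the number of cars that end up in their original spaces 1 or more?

# with exactly i fixed is C(5,i)·!(5-i); sum over i=1..5:
  i=1: C(5,1)·!4 = 5·9 = 45
  i=2: C(5,2)·!3 = 10·2 = 20
  i=3: C(5,3)·!2 = 10·1 = 10
  i=4: C(5,4)·!1 = 5·0 = 0
  i=5: C(5,5)·!0 = 1·1 = 1
Total = 76.

76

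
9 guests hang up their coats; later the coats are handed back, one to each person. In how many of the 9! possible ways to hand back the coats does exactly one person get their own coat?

133497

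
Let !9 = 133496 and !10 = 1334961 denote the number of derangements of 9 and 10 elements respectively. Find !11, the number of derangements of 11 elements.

14684570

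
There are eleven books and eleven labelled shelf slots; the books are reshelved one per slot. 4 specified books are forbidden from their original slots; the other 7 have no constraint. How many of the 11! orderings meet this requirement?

27422640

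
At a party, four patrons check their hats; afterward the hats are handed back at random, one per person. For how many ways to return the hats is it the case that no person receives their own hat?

9

The subfactorial !4 = [4!/e] (nearest integer).
4! = 24, and 24/e ≈ 8.83, so !4 = 9.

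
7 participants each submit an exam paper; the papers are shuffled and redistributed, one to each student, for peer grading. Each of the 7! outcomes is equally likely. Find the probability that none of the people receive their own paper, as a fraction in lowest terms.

Favorable outcomes: !7 = 1854.
Total outcomes: 7! = 5040.
Probability = 1854/5040 = 103/280.

103/280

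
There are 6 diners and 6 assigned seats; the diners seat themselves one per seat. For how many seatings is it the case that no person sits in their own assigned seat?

The number of derangements of 6 is !6 = Σ_{k=0}^{6} (-1)^k·6!/k!
= 6! - 6!/1! + 6!/2! - 6!/3! + 6!/4! - 6!/5! + 6!/6!
= 720 - 720 + 360 - 120 + 30 - 6 + 1
= 265

265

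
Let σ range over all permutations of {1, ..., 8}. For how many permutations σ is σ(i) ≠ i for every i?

14833

The number of derangements of 8 is !8 = Σ_{k=0}^{8} (-1)^k·8!/k!
= 8! - 8!/1! + 8!/2! - 8!/3! + 8!/4! - 8!/5! + 8!/6! - 8!/7! + 8!/8!
= 40320 - 40320 + 20160 - 6720 + 1680 - 336 + 56 - 8 + 1
= 14833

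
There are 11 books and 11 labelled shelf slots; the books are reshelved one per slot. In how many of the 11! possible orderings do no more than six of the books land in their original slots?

39913444

# with exactly i fixed is C(11,i)·!(11-i); sum over i=0..6:
  i=0: C(11,0)·!11 = 1·14684570 = 14684570
  i=1: C(11,1)·!10 = 11·1334961 = 14684571
  i=2: C(11,2)·!9 = 55·133496 = 7342280
  i=3: C(11,3)·!8 = 165·14833 = 2447445
  i=4: C(11,4)·!7 = 330·1854 = 611820
  i=5: C(11,5)·!6 = 462·265 = 122430
  i=6: C(11,6)·!5 = 462·44 = 20328
Total = 39913444.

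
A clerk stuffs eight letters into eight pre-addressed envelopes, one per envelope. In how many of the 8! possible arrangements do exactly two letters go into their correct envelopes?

7420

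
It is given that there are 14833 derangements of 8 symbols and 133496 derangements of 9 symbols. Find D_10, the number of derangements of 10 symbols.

1334961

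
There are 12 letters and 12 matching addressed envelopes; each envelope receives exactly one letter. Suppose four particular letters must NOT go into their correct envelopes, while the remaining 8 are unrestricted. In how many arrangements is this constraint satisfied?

339696000

Inclusion-exclusion on the 4 forbidden self-matches:
Σ_{j=0}^{4} (-1)^j C(4,j)(12-j)!
= C(4,0)·12! - C(4,1)·11! + C(4,2)·10! - C(4,3)·9! + C(4,4)·8!
= 479001600 - 159667200 + 21772800 - 1451520 + 40320
= 339696000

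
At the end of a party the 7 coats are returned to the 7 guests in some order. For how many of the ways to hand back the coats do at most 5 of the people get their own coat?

Sum C(7,i)·!(7-i) for i = 0..5:
  i=0: C(7,0)·!7 = 1·1854 = 1854
  i=1: C(7,1)·!6 = 7·265 = 1855
  i=2: C(7,2)·!5 = 21·44 = 924
  i=3: C(7,3)·!4 = 35·9 = 315
  i=4: C(7,4)·!3 = 35·2 = 70
  i=5: C(7,5)·!2 = 21·1 = 21
Total = 5039.

5039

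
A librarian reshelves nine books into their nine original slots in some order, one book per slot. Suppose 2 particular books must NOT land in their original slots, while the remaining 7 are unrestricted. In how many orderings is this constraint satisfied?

Inclusion-exclusion on the 2 forbidden self-matches:
Σ_{j=0}^{2} (-1)^j C(2,j)(9-j)!
= C(2,0)·9! - C(2,1)·8! + C(2,2)·7!
= 362880 - 80640 + 5040
= 287280

287280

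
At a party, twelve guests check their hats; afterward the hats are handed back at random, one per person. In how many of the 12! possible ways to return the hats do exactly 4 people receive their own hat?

Pick the 4 fixed positions: C(12,4) = 495 ways.
The remaining 8 must be deranged: !8 = 14833.
Total: 495 × 14833 = 7342335.

7342335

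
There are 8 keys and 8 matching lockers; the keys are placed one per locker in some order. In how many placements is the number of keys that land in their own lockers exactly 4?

Pick the 4 fixed positions: C(8,4) = 70 ways.
The other 4 form a derangement: !4 = 9.
Total: 70 × 9 = 630.

630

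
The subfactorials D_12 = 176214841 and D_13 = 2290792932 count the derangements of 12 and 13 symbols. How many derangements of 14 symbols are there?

D_14 = (14-1)·(D_13 + D_12) = 13·(2290792932 + 176214841) = 13·2467007773 = 32071101049.

32071101049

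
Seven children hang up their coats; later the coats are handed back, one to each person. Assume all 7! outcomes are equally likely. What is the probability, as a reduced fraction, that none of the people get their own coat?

103/280

Favorable outcomes: !7 = 1854.
Total outcomes: 7! = 5040.
Probability = 1854/5040 = 103/280.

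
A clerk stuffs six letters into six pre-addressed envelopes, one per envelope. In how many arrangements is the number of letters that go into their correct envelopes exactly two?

Choose which 2 of the 6 are fixed: C(6,2) = 15.
The other 4 form a derangement: !4 = 9.
Total: 15 × 9 = 135.

135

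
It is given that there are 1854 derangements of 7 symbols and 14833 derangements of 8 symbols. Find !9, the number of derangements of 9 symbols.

!9 = (9-1)·(!8 + !7) = 8·(14833 + 1854) = 8·16687 = 133496.

133496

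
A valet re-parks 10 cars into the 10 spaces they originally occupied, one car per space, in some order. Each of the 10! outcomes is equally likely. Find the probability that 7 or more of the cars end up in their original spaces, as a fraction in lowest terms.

143/1814400

Favorable outcomes: Σ_{i≥7} C(10,i)·!(10-i) = 120·2 + 45·1 + 10·0 + 1·1 = 286.
Total outcomes: 10! = 3628800.
Probability = 286/3628800 = 143/1814400.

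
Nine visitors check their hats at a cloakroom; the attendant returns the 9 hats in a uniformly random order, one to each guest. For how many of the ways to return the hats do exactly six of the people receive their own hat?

168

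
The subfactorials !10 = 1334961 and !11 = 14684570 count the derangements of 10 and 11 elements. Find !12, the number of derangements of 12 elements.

176214841

!12 = (12-1)·(!11 + !10) = 11·(14684570 + 1334961) = 11·16019531 = 176214841.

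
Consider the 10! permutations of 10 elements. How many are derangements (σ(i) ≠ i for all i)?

The subfactorial !10 = [10!/e] (nearest integer).
10! = 3628800, and 3628800/e ≈ 1334960.92, so !10 = 1334961.

1334961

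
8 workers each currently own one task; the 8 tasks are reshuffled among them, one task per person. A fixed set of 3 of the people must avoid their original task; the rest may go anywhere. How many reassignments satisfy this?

27240

Let A_j be the event that the j-th constrained one is fixed. By inclusion-exclusion over the 3 events:
Σ_{j=0}^{3} (-1)^j C(3,j)(8-j)!
= C(3,0)·8! - C(3,1)·7! + C(3,2)·6! - C(3,3)·5!
= 40320 - 15120 + 2160 - 120
= 27240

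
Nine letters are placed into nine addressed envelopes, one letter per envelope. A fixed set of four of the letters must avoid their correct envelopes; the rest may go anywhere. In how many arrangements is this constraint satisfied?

229080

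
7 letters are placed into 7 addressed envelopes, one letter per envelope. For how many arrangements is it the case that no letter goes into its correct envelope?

By inclusion-exclusion, !7 = Σ (-1)^k · 7!/k! for k=0..7
= 7! - 7!/1! + 7!/2! - 7!/3! + 7!/4! - 7!/5! + 7!/6! - 7!/7!
= 5040 - 5040 + 2520 - 840 + 210 - 42 + 7 - 1
= 1854

1854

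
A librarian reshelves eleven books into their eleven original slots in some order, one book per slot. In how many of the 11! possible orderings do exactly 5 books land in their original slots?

122430

Pick the 5 fixed positions: C(11,5) = 462 ways.
The remaining 6 must be deranged: !6 = 265.
Total: 462 × 265 = 122430.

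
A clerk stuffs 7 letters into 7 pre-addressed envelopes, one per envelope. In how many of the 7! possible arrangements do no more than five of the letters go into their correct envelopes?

5039

# with exactly i fixed is C(7,i)·!(7-i); sum over i=0..5:
  i=0: C(7,0)·!7 = 1·1854 = 1854
  i=1: C(7,1)·!6 = 7·265 = 1855
  i=2: C(7,2)·!5 = 21·44 = 924
  i=3: C(7,3)·!4 = 35·9 = 315
  i=4: C(7,4)·!3 = 35·2 = 70
  i=5: C(7,5)·!2 = 21·1 = 21
Total = 5039.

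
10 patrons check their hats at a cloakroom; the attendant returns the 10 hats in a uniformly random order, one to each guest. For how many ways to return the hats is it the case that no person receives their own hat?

1334961

Recurrence: !10 = 10·!9 + (-1)^10.
!10 = 10·133496 + 1 = 1334961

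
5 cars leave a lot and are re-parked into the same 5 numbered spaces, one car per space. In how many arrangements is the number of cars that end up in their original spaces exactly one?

45

Choose which one of the 5 is fixed: C(5,1) = 5.
The remaining 4 must be deranged: !4 = 9.
Total: 5 × 9 = 45.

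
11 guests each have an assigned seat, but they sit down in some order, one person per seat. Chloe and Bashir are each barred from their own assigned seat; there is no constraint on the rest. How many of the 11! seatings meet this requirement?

Inclusion-exclusion on the 2 forbidden self-matches:
Σ_{j=0}^{2} (-1)^j C(2,j)(11-j)!
= C(2,0)·11! - C(2,1)·10! + C(2,2)·9!
= 39916800 - 7257600 + 362880
= 33022080

33022080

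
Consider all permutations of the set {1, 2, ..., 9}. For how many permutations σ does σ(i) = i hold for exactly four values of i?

5544

Pick the 4 fixed positions: C(9,4) = 126 ways.
The remaining 5 must be deranged: !5 = 44.
Total: 126 × 44 = 5544.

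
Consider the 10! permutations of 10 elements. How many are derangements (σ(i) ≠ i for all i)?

1334961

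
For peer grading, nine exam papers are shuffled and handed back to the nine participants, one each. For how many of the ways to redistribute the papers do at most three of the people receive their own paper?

355997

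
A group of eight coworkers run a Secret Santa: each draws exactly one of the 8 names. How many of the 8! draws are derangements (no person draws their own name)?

14833

The subfactorial !8 = [8!/e] (nearest integer).
8! = 40320, and 40320/e ≈ 14832.90, so !8 = 14833.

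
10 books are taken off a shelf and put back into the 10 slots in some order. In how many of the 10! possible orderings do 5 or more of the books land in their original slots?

Sum C(10,i)·!(10-i) for i = 5..10:
  i=5: C(10,5)·!5 = 252·44 = 11088
  i=6: C(10,6)·!4 = 210·9 = 1890
  i=7: C(10,7)·!3 = 120·2 = 240
  i=8: C(10,8)·!2 = 45·1 = 45
  i=9: C(10,9)·!1 = 10·0 = 0
  i=10: C(10,10)·!0 = 1·1 = 1
Total = 13264.

13264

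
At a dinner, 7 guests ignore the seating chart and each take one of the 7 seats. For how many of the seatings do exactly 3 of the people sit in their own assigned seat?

Choose which 3 of the 7 are fixed: C(7,3) = 35.
The other 4 form a derangement: !4 = 9.
Total: 35 × 9 = 315.

315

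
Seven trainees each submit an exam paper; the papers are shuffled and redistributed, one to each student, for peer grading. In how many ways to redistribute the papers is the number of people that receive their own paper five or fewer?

5039

Sum C(7,i)·!(7-i) for i = 0..5:
  i=0: C(7,0)·!7 = 1·1854 = 1854
  i=1: C(7,1)·!6 = 7·265 = 1855
  i=2: C(7,2)·!5 = 21·44 = 924
  i=3: C(7,3)·!4 = 35·9 = 315
  i=4: C(7,4)·!3 = 35·2 = 70
  i=5: C(7,5)·!2 = 21·1 = 21
Total = 5039.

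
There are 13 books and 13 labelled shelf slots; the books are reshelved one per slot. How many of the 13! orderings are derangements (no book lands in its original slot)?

2290792932

The number of derangements of 13 is !13 = Σ_{k=0}^{13} (-1)^k·13!/k!
= 13! - 13!/1! + 13!/2! - 13!/3! + 13!/4! - 13!/5! + 13!/6! - 13!/7! + 13!/8! - 13!/9! + 13!/10! - 13!/11! + 13!/12! - 13!/13!
= 6227020800 - 6227020800 + 3113510400 - 1037836800 + 259459200 - 51891840 + 8648640 - 1235520 + 154440 - 17160 + 1716 - 156 + 13 - 1
= 2290792932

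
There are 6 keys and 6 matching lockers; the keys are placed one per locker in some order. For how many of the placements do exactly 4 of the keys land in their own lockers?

Choose which 4 of the 6 are fixed: C(6,4) = 15.
The other 2 form a derangement: !2 = 1.
Total: 15 × 1 = 15.

15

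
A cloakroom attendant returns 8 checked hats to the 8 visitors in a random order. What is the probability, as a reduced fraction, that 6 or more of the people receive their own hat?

29/40320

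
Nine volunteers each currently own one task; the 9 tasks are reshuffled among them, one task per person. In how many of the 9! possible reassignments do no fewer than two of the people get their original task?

95887

Sum C(9,i)·!(9-i) for i = 2..9:
  i=2: C(9,2)·!7 = 36·1854 = 66744
  i=3: C(9,3)·!6 = 84·265 = 22260
  i=4: C(9,4)·!5 = 126·44 = 5544
  i=5: C(9,5)·!4 = 126·9 = 1134
  i=6: C(9,6)·!3 = 84·2 = 168
  i=7: C(9,7)·!2 = 36·1 = 36
  i=8: C(9,8)·!1 = 9·0 = 0
  i=9: C(9,9)·!0 = 1·1 = 1
Total = 95887.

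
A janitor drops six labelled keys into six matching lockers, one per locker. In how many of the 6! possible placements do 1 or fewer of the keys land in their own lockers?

529

Sum C(6,i)·!(6-i) for i = 0..1:
  i=0: C(6,0)·!6 = 1·265 = 265
  i=1: C(6,1)·!5 = 6·44 = 264
Total = 529.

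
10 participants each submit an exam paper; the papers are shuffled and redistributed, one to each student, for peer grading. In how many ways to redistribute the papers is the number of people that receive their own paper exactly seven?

240

Choose which 7 of the 10 are fixed: C(10,7) = 120.
The other 3 form a derangement: !3 = 2.
Total: 120 × 2 = 240.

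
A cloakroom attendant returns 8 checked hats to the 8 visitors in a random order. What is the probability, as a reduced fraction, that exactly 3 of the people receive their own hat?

11/180

Favorable outcomes: C(8,3)·!5 = 56·44 = 2464.
Total outcomes: 8! = 40320.
Probability = 2464/40320 = 11/180.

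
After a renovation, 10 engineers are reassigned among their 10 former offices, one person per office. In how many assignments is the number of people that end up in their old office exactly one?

1334960

Pick the single fixed position: C(10,1) = 10 ways.
The other 9 form a derangement: !9 = 133496.
Total: 10 × 133496 = 1334960.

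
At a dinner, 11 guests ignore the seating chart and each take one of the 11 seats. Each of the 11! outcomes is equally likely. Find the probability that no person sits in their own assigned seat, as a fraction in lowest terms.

Favorable outcomes: !11 = 14684570.
Total outcomes: 11! = 39916800.
Probability = 14684570/39916800 = 1468457/3991680.

1468457/3991680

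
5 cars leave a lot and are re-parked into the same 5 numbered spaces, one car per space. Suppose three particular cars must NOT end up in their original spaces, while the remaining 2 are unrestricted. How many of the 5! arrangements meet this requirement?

64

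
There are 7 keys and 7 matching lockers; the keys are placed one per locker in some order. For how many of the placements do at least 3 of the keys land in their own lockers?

# with exactly i fixed is C(7,i)·!(7-i); sum over i=3..7:
  i=3: C(7,3)·!4 = 35·9 = 315
  i=4: C(7,4)·!3 = 35·2 = 70
  i=5: C(7,5)·!2 = 21·1 = 21
  i=6: C(7,6)·!1 = 7·0 = 0
  i=7: C(7,7)·!0 = 1·1 = 1
Total = 407.

407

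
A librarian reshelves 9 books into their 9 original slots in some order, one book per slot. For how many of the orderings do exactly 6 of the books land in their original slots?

Choose which 6 of the 9 are fixed: C(9,6) = 84.
The other 3 form a derangement: !3 = 2.
Total: 84 × 2 = 168.

168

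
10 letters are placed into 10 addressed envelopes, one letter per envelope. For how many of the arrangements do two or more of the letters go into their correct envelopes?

958879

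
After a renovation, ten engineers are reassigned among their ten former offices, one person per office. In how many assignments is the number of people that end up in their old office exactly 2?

667485

Choose which 2 of the 10 are fixed: C(10,2) = 45.
The other 8 form a derangement: !8 = 14833.
Total: 45 × 14833 = 667485.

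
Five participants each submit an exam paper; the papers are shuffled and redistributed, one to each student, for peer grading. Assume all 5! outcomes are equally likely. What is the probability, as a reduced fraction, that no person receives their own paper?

Favorable outcomes: !5 = 44.
Total outcomes: 5! = 120.
Probability = 44/120 = 11/30.

11/30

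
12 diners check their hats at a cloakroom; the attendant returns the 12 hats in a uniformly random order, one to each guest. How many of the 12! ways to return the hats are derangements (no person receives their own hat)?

By inclusion-exclusion, !12 = Σ (-1)^k · 12!/k! for k=0..12
= 12! - 12!/1! + 12!/2! - 12!/3! + 12!/4! - 12!/5! + 12!/6! - 12!/7! + 12!/8! - 12!/9! + 12!/10! - 12!/11! + 12!/12!
= 479001600 - 479001600 + 239500800 - 79833600 + 19958400 - 3991680 + 665280 - 95040 + 11880 - 1320 + 132 - 12 + 1
= 176214841

176214841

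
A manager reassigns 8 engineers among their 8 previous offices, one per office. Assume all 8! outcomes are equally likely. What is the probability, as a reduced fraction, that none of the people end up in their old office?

Favorable outcomes: !8 = 14833.
Total outcomes: 8! = 40320.
Probability = 14833/40320 = 2119/5760.

2119/5760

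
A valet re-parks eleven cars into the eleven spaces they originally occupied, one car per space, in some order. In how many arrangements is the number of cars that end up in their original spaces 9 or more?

Sum C(11,i)·!(11-i) for i = 9..11:
  i=9: C(11,9)·!2 = 55·1 = 55
  i=10: C(11,10)·!1 = 11·0 = 0
  i=11: C(11,11)·!0 = 1·1 = 1
Total = 56.

56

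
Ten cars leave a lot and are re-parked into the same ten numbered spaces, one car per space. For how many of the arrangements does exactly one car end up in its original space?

1334960

Choose which one of the 10 is fixed: C(10,1) = 10.
The remaining 9 must be deranged: !9 = 133496.
Total: 10 × 133496 = 1334960.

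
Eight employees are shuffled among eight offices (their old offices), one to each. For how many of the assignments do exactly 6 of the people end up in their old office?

Choose which 6 of the 8 are fixed: C(8,6) = 28.
The other 2 form a derangement: !2 = 1.
Total: 28 × 1 = 28.

28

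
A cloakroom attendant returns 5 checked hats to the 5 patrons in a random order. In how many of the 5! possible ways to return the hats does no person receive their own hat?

44

The number of derangements of 5 is !5 = Σ_{k=0}^{5} (-1)^k·5!/k!
= 5! - 5!/1! + 5!/2! - 5!/3! + 5!/4! - 5!/5!
= 120 - 120 + 60 - 20 + 5 - 1
= 44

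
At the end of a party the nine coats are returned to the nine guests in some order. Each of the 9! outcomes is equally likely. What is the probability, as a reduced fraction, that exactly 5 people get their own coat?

1/320

Favorable outcomes: C(9,5)·!4 = 126·9 = 1134.
Total outcomes: 9! = 362880.
Probability = 1134/362880 = 1/320.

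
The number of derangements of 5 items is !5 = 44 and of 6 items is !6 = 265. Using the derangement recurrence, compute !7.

1854

!7 = (7-1)·(!6 + !5) = 6·(265 + 44) = 6·309 = 1854.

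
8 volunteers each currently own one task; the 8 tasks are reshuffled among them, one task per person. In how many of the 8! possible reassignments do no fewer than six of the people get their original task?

29

# with exactly i fixed is C(8,i)·!(8-i); sum over i=6..8:
  i=6: C(8,6)·!2 = 28·1 = 28
  i=7: C(8,7)·!1 = 8·0 = 0
  i=8: C(8,8)·!0 = 1·1 = 1
Total = 29.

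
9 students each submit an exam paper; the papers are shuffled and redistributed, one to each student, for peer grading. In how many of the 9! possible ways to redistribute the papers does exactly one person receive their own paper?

133497

Pick the single fixed position: C(9,1) = 9 ways.
The remaining 8 must be deranged: !8 = 14833.
Total: 9 × 14833 = 133497.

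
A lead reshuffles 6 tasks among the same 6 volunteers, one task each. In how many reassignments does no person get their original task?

By inclusion-exclusion, !6 = Σ (-1)^k · 6!/k! for k=0..6
= 6! - 6!/1! + 6!/2! - 6!/3! + 6!/4! - 6!/5! + 6!/6!
= 720 - 720 + 360 - 120 + 30 - 6 + 1
= 265

265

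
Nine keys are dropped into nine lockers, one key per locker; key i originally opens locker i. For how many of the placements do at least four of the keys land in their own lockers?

6883

Sum C(9,i)·!(9-i) for i = 4..9:
  i=4: C(9,4)·!5 = 126·44 = 5544
  i=5: C(9,5)·!4 = 126·9 = 1134
  i=6: C(9,6)·!3 = 84·2 = 168
  i=7: C(9,7)·!2 = 36·1 = 36
  i=8: C(9,8)·!1 = 9·0 = 0
  i=9: C(9,9)·!0 = 1·1 = 1
Total = 6883.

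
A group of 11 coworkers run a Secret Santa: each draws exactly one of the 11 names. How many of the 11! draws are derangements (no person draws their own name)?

14684570

!11 = 11! · Σ_{k=0}^{11} (-1)^k/k!
= 11! - 11!/1! + 11!/2! - 11!/3! + 11!/4! - 11!/5! + 11!/6! - 11!/7! + 11!/8! - 11!/9! + 11!/10! - 11!/11!
= 39916800 - 39916800 + 19958400 - 6652800 + 1663200 - 332640 + 55440 - 7920 + 990 - 110 + 11 - 1
= 14684570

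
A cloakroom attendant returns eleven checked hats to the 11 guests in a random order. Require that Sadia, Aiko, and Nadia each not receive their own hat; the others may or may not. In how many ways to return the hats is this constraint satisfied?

Let A_j be the event that the j-th constrained one is fixed. By inclusion-exclusion over the 3 events:
Σ_{j=0}^{3} (-1)^j C(3,j)(11-j)!
= C(3,0)·11! - C(3,1)·10! + C(3,2)·9! - C(3,3)·8!
= 39916800 - 10886400 + 1088640 - 40320
= 30078720

30078720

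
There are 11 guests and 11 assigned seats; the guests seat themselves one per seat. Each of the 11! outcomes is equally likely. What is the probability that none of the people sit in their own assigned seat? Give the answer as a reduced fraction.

1468457/3991680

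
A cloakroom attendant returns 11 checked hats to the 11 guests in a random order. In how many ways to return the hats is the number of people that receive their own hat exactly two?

7342280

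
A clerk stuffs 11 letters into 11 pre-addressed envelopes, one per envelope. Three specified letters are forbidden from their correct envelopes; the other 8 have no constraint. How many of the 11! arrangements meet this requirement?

30078720

Inclusion-exclusion on the 3 forbidden self-matches:
Σ_{j=0}^{3} (-1)^j C(3,j)(11-j)!
= C(3,0)·11! - C(3,1)·10! + C(3,2)·9! - C(3,3)·8!
= 39916800 - 10886400 + 1088640 - 40320
= 30078720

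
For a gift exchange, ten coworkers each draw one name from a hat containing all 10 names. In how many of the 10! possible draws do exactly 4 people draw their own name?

Pick the 4 fixed positions: C(10,4) = 210 ways.
The remaining 6 must be deranged: !6 = 265.
Total: 210 × 265 = 55650.

55650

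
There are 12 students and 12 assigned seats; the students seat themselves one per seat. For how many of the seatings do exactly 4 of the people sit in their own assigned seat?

Choose which 4 of the 12 are fixed: C(12,4) = 495.
The other 8 form a derangement: !8 = 14833.
Total: 495 × 14833 = 7342335.

7342335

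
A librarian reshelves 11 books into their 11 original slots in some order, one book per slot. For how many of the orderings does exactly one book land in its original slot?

Pick the single fixed position: C(11,1) = 11 ways.
The remaining 10 must be deranged: !10 = 1334961.
Total: 11 × 1334961 = 14684571.

14684571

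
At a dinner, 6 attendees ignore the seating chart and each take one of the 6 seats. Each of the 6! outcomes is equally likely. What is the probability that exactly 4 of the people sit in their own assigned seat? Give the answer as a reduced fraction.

Favorable outcomes: C(6,4)·!2 = 15·1 = 15.
Total outcomes: 6! = 720.
Probability = 15/720 = 1/48.

1/48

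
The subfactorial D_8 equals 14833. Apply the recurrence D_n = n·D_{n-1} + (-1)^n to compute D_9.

D_9 = 9·14833 - 1 = 133496.

133496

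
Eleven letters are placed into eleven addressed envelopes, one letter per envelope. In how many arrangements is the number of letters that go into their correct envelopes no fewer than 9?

Sum C(11,i)·!(11-i) for i = 9..11:
  i=9: C(11,9)·!2 = 55·1 = 55
  i=10: C(11,10)·!1 = 11·0 = 0
  i=11: C(11,11)·!0 = 1·1 = 1
Total = 56.

56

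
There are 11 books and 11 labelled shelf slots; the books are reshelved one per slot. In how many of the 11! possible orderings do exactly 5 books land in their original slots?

Pick the 5 fixed positions: C(11,5) = 462 ways.
The remaining 6 must be deranged: !6 = 265.
Total: 462 × 265 = 122430.

122430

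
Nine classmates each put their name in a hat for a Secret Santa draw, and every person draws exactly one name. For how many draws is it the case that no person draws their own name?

133496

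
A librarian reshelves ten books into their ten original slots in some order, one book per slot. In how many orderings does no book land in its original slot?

1334961

!10 = 10! · Σ_{k=0}^{10} (-1)^k/k!
= 10! - 10!/1! + 10!/2! - 10!/3! + 10!/4! - 10!/5! + 10!/6! - 10!/7! + 10!/8! - 10!/9! + 10!/10!
= 3628800 - 3628800 + 1814400 - 604800 + 151200 - 30240 + 5040 - 720 + 90 - 10 + 1
= 1334961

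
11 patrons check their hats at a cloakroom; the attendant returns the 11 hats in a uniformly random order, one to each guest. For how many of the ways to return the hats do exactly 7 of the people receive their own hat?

2970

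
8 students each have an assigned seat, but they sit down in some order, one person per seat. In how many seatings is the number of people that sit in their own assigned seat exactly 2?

7420

Pick the 2 fixed positions: C(8,2) = 28 ways.
The remaining 6 must be deranged: !6 = 265.
Total: 28 × 265 = 7420.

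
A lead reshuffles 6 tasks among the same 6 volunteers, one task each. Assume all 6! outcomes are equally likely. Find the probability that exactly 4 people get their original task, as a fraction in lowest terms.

1/48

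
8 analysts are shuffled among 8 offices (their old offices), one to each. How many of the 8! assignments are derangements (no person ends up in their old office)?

14833

The number of derangements of 8 is !8 = Σ_{k=0}^{8} (-1)^k·8!/k!
= 8! - 8!/1! + 8!/2! - 8!/3! + 8!/4! - 8!/5! + 8!/6! - 8!/7! + 8!/8!
= 40320 - 40320 + 20160 - 6720 + 1680 - 336 + 56 - 8 + 1
= 14833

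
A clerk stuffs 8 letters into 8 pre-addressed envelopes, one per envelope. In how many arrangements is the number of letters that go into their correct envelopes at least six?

29

# with exactly i fixed is C(8,i)·!(8-i); sum over i=6..8:
  i=6: C(8,6)·!2 = 28·1 = 28
  i=7: C(8,7)·!1 = 8·0 = 0
  i=8: C(8,8)·!0 = 1·1 = 1
Total = 29.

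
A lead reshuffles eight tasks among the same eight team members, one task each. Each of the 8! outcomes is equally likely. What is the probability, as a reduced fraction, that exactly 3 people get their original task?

Favorable outcomes: C(8,3)·!5 = 56·44 = 2464.
Total outcomes: 8! = 40320.
Probability = 2464/40320 = 11/180.

11/180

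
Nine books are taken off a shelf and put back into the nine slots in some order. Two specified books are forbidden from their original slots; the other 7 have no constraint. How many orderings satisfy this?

287280

Inclusion-exclusion on the 2 forbidden self-matches:
Σ_{j=0}^{2} (-1)^j C(2,j)(9-j)!
= C(2,0)·9! - C(2,1)·8! + C(2,2)·7!
= 362880 - 80640 + 5040
= 287280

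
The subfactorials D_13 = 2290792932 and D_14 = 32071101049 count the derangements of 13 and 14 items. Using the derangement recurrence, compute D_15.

481066515734

D_15 = (15-1)·(D_14 + D_13) = 14·(32071101049 + 2290792932) = 14·34361893981 = 481066515734.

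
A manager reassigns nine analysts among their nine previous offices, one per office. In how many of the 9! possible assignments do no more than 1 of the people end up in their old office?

266993

# with exactly i fixed is C(9,i)·!(9-i); sum over i=0..1:
  i=0: C(9,0)·!9 = 1·133496 = 133496
  i=1: C(9,1)·!8 = 9·14833 = 133497
Total = 266993.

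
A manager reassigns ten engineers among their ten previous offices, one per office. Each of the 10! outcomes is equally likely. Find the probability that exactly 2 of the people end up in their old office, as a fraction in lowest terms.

2119/11520

Favorable outcomes: C(10,2)·!8 = 45·14833 = 667485.
Total outcomes: 10! = 3628800.
Probability = 667485/3628800 = 2119/11520.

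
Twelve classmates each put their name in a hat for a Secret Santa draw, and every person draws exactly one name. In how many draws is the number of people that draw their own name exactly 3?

29369120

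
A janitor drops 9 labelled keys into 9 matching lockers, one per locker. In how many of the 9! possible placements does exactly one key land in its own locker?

Pick the single fixed position: C(9,1) = 9 ways.
The other 8 form a derangement: !8 = 14833.
Total: 9 × 14833 = 133497.

133497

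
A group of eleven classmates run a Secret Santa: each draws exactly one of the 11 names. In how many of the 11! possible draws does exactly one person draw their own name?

14684571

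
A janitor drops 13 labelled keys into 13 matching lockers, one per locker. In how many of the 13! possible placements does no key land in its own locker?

Use !n = n·!(n-1) + (-1)^n.
!13 = 13·176214841 - 1 = 2290792932

2290792932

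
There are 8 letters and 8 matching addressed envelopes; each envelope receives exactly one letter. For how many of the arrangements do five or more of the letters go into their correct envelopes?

Sum C(8,i)·!(8-i) for i = 5..8:
  i=5: C(8,5)·!3 = 56·2 = 112
  i=6: C(8,6)·!2 = 28·1 = 28
  i=7: C(8,7)·!1 = 8·0 = 0
  i=8: C(8,8)·!0 = 1·1 = 1
Total = 141.

141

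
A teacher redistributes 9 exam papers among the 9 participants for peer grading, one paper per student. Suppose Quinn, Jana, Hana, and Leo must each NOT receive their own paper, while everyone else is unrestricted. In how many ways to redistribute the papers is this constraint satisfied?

229080

Let A_j be the event that the j-th constrained one is fixed. By inclusion-exclusion over the 4 events:
Σ_{j=0}^{4} (-1)^j C(4,j)(9-j)!
= C(4,0)·9! - C(4,1)·8! + C(4,2)·7! - C(4,3)·6! + C(4,4)·5!
= 362880 - 161280 + 30240 - 2880 + 120
= 229080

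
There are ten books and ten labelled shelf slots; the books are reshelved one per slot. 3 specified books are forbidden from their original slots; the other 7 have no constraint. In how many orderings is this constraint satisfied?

Inclusion-exclusion on the 3 forbidden self-matches:
Σ_{j=0}^{3} (-1)^j C(3,j)(10-j)!
= C(3,0)·10! - C(3,1)·9! + C(3,2)·8! - C(3,3)·7!
= 3628800 - 1088640 + 120960 - 5040
= 2656080

2656080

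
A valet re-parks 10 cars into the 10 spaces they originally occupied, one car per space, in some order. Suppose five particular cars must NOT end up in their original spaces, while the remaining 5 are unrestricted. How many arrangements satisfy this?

2170680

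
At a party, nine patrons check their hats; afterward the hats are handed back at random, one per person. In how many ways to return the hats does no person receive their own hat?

!9 is the nearest integer to 9!/e.
9! = 362880, and 362880/e ≈ 133496.09, so !9 = 133496.

133496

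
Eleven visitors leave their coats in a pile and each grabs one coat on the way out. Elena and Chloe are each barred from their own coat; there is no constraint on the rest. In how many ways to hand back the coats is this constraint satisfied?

Let A_j be the event that the j-th constrained one is fixed. By inclusion-exclusion over the 2 events:
Σ_{j=0}^{2} (-1)^j C(2,j)(11-j)!
= C(2,0)·11! - C(2,1)·10! + C(2,2)·9!
= 39916800 - 7257600 + 362880
= 33022080

33022080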